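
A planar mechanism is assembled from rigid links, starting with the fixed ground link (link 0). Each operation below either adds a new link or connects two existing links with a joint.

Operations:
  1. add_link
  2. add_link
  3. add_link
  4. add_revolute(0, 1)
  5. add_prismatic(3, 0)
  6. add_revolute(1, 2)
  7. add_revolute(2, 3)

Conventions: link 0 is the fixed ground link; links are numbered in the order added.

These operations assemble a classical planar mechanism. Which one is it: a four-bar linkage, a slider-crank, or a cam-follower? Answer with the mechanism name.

links: 4 (incl. ground); joints: 3 revolute, 1 prismatic, 0 higher (cam) pair, forming one closed loop
4 links, 3 revolutes + 1 prismatic in one loop → slider-crank

slider-crank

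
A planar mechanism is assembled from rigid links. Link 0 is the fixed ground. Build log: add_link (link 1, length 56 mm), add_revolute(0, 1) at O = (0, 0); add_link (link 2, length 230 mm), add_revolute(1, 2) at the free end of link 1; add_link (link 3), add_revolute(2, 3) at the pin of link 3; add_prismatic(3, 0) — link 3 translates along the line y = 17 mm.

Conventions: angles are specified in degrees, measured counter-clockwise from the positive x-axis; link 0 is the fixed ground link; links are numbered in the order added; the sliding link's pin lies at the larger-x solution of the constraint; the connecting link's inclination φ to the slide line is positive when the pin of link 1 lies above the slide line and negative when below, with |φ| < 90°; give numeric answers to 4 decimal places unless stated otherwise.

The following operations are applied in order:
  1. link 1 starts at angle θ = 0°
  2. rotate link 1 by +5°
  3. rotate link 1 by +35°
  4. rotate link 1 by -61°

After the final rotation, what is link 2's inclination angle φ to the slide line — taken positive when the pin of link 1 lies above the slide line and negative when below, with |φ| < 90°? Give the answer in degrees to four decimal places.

geometry: r = 56 mm, L = 230 mm, e = 17 mm; θ starts at 0°
rotate link 1 by +5°: θ ← 0° +5° = 5°
rotate link 1 by +35°: θ ← 5° +35° = 40°
rotate link 1 by -61°: θ ← 40° -61° = -21°
h = r sin θ − e = -20.068605 − 17 = -37.068605
sin φ = h / L = -37.068605 / 230 = -0.16116785
φ = arcsin(-0.16116785) = -9.274689°

-9.2747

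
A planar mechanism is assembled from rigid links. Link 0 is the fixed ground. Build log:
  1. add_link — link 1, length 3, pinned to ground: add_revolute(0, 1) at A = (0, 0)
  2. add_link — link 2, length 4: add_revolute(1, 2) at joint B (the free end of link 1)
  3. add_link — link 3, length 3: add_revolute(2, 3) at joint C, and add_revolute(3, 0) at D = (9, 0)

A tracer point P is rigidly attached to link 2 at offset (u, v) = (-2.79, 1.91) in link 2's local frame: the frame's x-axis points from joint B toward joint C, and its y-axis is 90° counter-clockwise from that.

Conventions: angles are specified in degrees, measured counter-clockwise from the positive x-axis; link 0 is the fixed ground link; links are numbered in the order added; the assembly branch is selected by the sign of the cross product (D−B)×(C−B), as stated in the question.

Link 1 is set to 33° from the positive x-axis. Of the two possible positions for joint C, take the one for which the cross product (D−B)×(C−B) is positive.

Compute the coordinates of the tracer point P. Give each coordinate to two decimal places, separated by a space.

A=(0,0), D=(9.00,0)
B = A + 3.00·(cos33°, sin33°) = (2.5160, 1.6339)
|BD| = 6.6867
circle(B,4.00) ∩ circle(D,3.00): a=3.8668, h=1.0238
  candidates: C₊=(6.5157,1.6818) cross=6.846; C₋=(6.0154,-0.3037) cross=-6.846
  branch + wants cross > 0 → take C=(6.5157,1.6818) (cross=6.846)
ex = (C−B)/|BC| = (0.9999,0.0120); ey = (-0.0120,0.9999)
P = B + -2.79·ex + 1.91·ey = (-0.2966,3.5104)

-0.30 3.51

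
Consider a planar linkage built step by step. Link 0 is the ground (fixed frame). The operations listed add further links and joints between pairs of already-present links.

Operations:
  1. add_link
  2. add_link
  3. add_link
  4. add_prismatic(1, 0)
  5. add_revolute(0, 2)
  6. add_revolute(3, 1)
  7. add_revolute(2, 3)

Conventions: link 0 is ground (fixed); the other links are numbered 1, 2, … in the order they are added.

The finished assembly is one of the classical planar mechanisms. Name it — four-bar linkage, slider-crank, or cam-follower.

links: 4 (incl. ground); joints: 3 revolute, 1 prismatic, 0 higher (cam) pair, forming one closed loop
4 links, 3 revolutes + 1 prismatic in one loop → slider-crank

slider-crank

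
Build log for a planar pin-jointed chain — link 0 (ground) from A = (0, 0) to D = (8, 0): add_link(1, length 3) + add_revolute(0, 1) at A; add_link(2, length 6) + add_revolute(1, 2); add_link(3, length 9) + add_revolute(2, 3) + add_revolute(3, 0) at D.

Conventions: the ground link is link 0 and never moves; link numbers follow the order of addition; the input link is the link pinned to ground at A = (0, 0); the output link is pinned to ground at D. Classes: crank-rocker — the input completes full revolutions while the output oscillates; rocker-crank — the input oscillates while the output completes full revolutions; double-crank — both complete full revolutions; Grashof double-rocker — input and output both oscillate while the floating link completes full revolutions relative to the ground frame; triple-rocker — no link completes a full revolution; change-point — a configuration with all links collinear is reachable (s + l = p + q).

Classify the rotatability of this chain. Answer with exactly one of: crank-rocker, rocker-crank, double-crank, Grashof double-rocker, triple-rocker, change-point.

lengths: ground=8, input=3, coupler=6, output=9
sorted: s=3 (shortest), l=9 (longest), p+q=14
s + l = 12 vs p + q = 14
s + l < p + q (Grashof) with shortest = input link → crank-rocker

crank-rocker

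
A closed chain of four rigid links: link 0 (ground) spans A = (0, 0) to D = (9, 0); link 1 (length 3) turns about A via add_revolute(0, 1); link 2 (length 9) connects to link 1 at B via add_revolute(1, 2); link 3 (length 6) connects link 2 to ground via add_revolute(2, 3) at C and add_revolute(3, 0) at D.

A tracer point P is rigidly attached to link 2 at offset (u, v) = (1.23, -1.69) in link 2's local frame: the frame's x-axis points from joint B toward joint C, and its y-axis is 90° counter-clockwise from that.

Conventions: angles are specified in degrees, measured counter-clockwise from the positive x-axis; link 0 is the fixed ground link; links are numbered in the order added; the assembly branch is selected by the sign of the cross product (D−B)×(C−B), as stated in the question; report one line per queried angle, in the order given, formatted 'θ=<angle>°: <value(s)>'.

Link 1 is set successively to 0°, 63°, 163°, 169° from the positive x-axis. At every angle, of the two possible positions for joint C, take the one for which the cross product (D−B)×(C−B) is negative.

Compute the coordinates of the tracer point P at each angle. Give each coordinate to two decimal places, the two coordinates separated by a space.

A=(0,0), D=(9.00,0)
θ=0°: B = A + 3.00·(cos0°, sin0°) = (3.0000, 0.0000)
θ=0°: |BD| = 6.0000
θ=0°: circle(B,9.00) ∩ circle(D,6.00): a=6.7500, h=5.9529
θ=0°:   candidates: C₊=(9.7500,5.9529) cross=35.718; C₋=(9.7500,-5.9529) cross=-35.718
θ=0°:   branch - wants cross < 0 → take C=(9.7500,-5.9529) (cross=-35.718)
θ=0°: ex = (C−B)/|BC| = (0.7500,-0.6614); ey = (0.6614,0.7500)
θ=0°: P = B + 1.23·ex + -1.69·ey = (2.8047,-2.0811)
θ=63°: B = A + 3.00·(cos63°, sin63°) = (1.3620, 2.6730)
θ=63°: |BD| = 8.0923
θ=63°: circle(B,9.00) ∩ circle(D,6.00): a=6.8266, h=5.8650
θ=63°:   candidates: C₊=(9.7427,5.9539) cross=47.461; C₋=(5.8680,-5.1177) cross=-47.461
θ=63°:   branch - wants cross < 0 → take C=(5.8680,-5.1177) (cross=-47.461)
θ=63°: ex = (C−B)/|BC| = (0.5007,-0.8656); ey = (0.8656,0.5007)
θ=63°: P = B + 1.23·ex + -1.69·ey = (0.5149,0.7621)
θ=163°: B = A + 3.00·(cos163°, sin163°) = (-2.8689, 0.8771)
θ=163°: |BD| = 11.9013
θ=163°: circle(B,9.00) ∩ circle(D,6.00): a=7.8412, h=4.4177
θ=163°:   candidates: C₊=(5.2765,4.7049) cross=52.576; C₋=(4.6254,-4.1064) cross=-52.576
θ=163°:   branch - wants cross < 0 → take C=(4.6254,-4.1064) (cross=-52.576)
θ=163°: ex = (C−B)/|BC| = (0.8327,-0.5537); ey = (0.5537,0.8327)
θ=163°: P = B + 1.23·ex + -1.69·ey = (-2.7805,-1.2112)
θ=169°: B = A + 3.00·(cos169°, sin169°) = (-2.9449, 0.5724)
θ=169°: |BD| = 11.9586
θ=169°: circle(B,9.00) ∩ circle(D,6.00): a=7.8608, h=4.3827
θ=169°:   candidates: C₊=(5.1167,4.5738) cross=52.411; C₋=(4.6971,-4.1815) cross=-52.411
θ=169°:   branch - wants cross < 0 → take C=(4.6971,-4.1815) (cross=-52.411)
θ=169°: ex = (C−B)/|BC| = (0.8491,-0.5282); ey = (0.5282,0.8491)
θ=169°: P = B + 1.23·ex + -1.69·ey = (-2.7932,-1.5123)

θ=0°: 2.80 -2.08
θ=63°: 0.51 0.76
θ=163°: -2.78 -1.21
θ=169°: -2.79 -1.51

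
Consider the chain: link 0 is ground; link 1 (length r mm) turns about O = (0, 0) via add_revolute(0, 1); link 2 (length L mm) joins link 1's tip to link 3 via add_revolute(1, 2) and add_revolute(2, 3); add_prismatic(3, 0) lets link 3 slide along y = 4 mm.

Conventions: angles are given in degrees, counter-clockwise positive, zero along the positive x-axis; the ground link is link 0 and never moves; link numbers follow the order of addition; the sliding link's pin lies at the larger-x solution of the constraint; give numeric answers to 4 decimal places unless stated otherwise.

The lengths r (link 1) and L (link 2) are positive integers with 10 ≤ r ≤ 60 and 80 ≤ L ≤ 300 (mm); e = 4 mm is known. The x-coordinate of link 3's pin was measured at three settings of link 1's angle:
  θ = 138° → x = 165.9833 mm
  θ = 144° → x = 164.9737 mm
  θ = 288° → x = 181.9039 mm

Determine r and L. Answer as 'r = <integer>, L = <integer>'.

constraint per measurement: (x − r cos θ)² + (r sin θ − e)² = L²
subtracting the θ₁ and θ₂ equations cancels the r² and L² terms:
r = (x₁² − x₂²) / (2[(x₁cos θ₁ + e sin θ₁) − (x₂cos θ₂ + e sin θ₂)]) = 15.9991 → r = 16
L² = (x₁ − r cos θ₁)² + (r sin θ₁ − e)² = 31683.9953 → L = 178.0000 → L = 178
check at θ₃=288°: x = 181.9039 (printed 181.9039) ✓

r = 16, L = 178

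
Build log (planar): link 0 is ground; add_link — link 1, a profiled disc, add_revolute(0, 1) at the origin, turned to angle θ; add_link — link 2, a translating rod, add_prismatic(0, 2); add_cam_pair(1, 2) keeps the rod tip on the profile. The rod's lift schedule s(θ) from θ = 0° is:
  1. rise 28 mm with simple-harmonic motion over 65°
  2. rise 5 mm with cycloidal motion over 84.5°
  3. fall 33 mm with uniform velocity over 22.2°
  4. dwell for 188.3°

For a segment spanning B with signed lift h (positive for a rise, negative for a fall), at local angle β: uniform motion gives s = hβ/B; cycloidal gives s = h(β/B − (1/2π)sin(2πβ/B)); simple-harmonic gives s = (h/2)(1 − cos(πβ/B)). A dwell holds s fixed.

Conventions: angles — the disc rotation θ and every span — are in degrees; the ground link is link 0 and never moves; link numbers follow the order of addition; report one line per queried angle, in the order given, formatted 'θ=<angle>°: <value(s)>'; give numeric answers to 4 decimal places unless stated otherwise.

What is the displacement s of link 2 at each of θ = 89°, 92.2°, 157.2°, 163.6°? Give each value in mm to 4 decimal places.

seg 1 [0°–65°] simple-harmonic, h=28: full span → s += 28 → s = 28.0000
seg 2 [65°–149.5°] cycloidal, h=5: θ=89° here. β=24, B=84.5. 5·(0.2840 − sin(2π·0.2840)/(2π)) = 0.6425 → s = 28.6425
seg 2 [65°–149.5°] cycloidal, h=5: θ=92.2° here. β=27.2, B=84.5. 5·(0.3219 − sin(2π·0.3219)/(2π)) = 0.8935 → s = 28.8935
seg 2 [65°–149.5°] cycloidal, h=5: full span → s += 5 → s = 33.0000
seg 3 [149.5°–171.7°] uniform, h=-33: θ=157.2° here. β=7.7, B=22.2. -33·7.7/22.2 = -11.4459 → s = 21.5541
seg 3 [149.5°–171.7°] uniform, h=-33: θ=163.6° here. β=14.1, B=22.2. -33·14.1/22.2 = -20.9595 → s = 12.0405

θ=89°: 28.6425
θ=92.2°: 28.8935
θ=157.2°: 21.5541
θ=163.6°: 12.0405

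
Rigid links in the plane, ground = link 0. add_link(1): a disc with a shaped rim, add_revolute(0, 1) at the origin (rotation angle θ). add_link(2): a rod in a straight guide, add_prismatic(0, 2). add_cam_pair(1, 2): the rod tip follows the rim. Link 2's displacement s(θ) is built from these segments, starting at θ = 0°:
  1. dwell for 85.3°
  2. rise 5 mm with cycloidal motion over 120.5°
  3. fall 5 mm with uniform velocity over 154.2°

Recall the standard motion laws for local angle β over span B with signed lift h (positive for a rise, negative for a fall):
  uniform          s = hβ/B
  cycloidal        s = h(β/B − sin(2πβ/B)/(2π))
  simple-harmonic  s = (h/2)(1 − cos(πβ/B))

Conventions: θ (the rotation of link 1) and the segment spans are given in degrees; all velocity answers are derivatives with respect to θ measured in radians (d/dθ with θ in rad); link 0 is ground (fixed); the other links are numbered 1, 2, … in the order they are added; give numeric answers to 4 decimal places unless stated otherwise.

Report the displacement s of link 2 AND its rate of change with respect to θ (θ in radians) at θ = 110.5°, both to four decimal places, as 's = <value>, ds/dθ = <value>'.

segment 1 (0° to 85.3°, dwell): s unchanged at 0.0000
θ = 110.5° falls in segment 2 (85.3° to 205.8°, cycloidal, h = 5): β = 110.5 − 85.3 = 25.2°, B = 120.5°; Δs = 5·(0.2091 − sin(2π·0.2091)/(2π)) = 0.2760; s = 0.0000 + 0.2760 = 0.2760
velocity in seg [85.3°–205.8°] (cycloidal), θ in radians: β = 25.2° = 0.4398 rad, B = 120.5° = 2.1031 rad; ds/dθ = (h/B)(1 − cos(2πβ/B)) = (5/2.1031)(1 − cos(2π·0.2091)) = 1.773580 mm/rad

s = 0.2760, ds/dθ = 1.7736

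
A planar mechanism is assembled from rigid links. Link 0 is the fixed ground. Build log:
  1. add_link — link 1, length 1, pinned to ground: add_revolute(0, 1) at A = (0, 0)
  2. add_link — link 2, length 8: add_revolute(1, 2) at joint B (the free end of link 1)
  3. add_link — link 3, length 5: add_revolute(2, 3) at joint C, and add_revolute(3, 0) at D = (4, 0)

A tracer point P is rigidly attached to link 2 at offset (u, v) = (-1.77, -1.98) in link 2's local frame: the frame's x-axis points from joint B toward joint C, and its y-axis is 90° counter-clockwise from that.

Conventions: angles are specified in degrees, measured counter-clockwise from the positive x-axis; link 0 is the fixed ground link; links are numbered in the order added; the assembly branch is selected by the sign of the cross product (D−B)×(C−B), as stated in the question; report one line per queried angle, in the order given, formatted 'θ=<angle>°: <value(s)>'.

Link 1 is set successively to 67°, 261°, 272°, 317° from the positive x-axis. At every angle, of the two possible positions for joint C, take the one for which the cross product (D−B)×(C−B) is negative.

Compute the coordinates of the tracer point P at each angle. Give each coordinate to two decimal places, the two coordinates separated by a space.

A=(0,0), D=(4.00,0)
θ=67°: B = A + 1.00·(cos67°, sin67°) = (0.3907, 0.9205)
θ=67°: |BD| = 3.7248
θ=67°: circle(B,8.00) ∩ circle(D,5.00): a=7.0976, h=3.6911
θ=67°:   candidates: C₊=(8.1803,2.7431) cross=13.749; C₋=(6.3560,-4.4101) cross=-13.749
θ=67°:   branch - wants cross < 0 → take C=(6.3560,-4.4101) (cross=-13.749)
θ=67°: ex = (C−B)/|BC| = (0.7457,-0.6663); ey = (0.6663,0.7457)
θ=67°: P = B + -1.77·ex + -1.98·ey = (-2.2484,0.6235)
θ=261°: B = A + 1.00·(cos261°, sin261°) = (-0.1564, -0.9877)
θ=261°: |BD| = 4.2722
θ=261°: circle(B,8.00) ∩ circle(D,5.00): a=6.7005, h=4.3707
θ=261°:   candidates: C₊=(5.3521,4.8137) cross=18.672; C₋=(7.3730,-3.6909) cross=-18.672
θ=261°:   branch - wants cross < 0 → take C=(7.3730,-3.6909) (cross=-18.672)
θ=261°: ex = (C−B)/|BC| = (0.9412,-0.3379); ey = (0.3379,0.9412)
θ=261°: P = B + -1.77·ex + -1.98·ey = (-2.4914,-2.2531)
θ=272°: B = A + 1.00·(cos272°, sin272°) = (0.0349, -0.9994)
θ=272°: |BD| = 4.0891
θ=272°: circle(B,8.00) ∩ circle(D,5.00): a=6.8133, h=4.1927
θ=272°:   candidates: C₊=(5.6169,4.7313) cross=17.144; C₋=(7.6663,-3.3997) cross=-17.144
θ=272°:   branch - wants cross < 0 → take C=(7.6663,-3.3997) (cross=-17.144)
θ=272°: ex = (C−B)/|BC| = (0.9539,-0.3000); ey = (0.3000,0.9539)
θ=272°: P = B + -1.77·ex + -1.98·ey = (-2.2476,-2.3571)
θ=317°: B = A + 1.00·(cos317°, sin317°) = (0.7314, -0.6820)
θ=317°: |BD| = 3.3390
θ=317°: circle(B,8.00) ∩ circle(D,5.00): a=7.5095, h=2.7581
θ=317°:   candidates: C₊=(7.5192,3.5518) cross=9.209; C₋=(8.6459,-1.8481) cross=-9.209
θ=317°:   branch - wants cross < 0 → take C=(8.6459,-1.8481) (cross=-9.209)
θ=317°: ex = (C−B)/|BC| = (0.9893,-0.1458); ey = (0.1458,0.9893)
θ=317°: P = B + -1.77·ex + -1.98·ey = (-1.3084,-2.3828)

θ=67°: -2.25 0.62
θ=261°: -2.49 -2.25
θ=272°: -2.25 -2.36
θ=317°: -1.31 -2.38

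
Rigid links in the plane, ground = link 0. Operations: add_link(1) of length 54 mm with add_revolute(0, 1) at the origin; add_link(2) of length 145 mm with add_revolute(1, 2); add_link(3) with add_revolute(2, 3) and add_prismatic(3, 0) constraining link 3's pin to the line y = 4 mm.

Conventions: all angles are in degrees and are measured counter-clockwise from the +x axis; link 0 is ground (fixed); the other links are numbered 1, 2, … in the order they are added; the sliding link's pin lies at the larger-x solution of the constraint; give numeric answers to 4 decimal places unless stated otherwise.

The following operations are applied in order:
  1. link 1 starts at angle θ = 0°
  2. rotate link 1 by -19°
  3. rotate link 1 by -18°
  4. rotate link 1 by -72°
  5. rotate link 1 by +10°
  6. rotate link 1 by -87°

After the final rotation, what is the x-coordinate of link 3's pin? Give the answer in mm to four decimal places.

geometry: r = 54 mm, L = 145 mm, e = 4 mm; θ starts at 0°
rotate link 1 by -19°: θ ← 0° -19° = -19°
rotate link 1 by -18°: θ ← -19° -18° = -37°
rotate link 1 by -72°: θ ← -37° -72° = -109°
rotate link 1 by +10°: θ ← -109° +10° = -99°
rotate link 1 by -87°: θ ← -99° -87° = -186°
crank pin P = (r cos θ, r sin θ) = (-53.704182, 5.644537)
h = r sin θ − e = 5.644537 − 4 = 1.644537
x = r cos θ + √(L² − h²) = -53.704182 + 144.990674 = 91.286491

91.2865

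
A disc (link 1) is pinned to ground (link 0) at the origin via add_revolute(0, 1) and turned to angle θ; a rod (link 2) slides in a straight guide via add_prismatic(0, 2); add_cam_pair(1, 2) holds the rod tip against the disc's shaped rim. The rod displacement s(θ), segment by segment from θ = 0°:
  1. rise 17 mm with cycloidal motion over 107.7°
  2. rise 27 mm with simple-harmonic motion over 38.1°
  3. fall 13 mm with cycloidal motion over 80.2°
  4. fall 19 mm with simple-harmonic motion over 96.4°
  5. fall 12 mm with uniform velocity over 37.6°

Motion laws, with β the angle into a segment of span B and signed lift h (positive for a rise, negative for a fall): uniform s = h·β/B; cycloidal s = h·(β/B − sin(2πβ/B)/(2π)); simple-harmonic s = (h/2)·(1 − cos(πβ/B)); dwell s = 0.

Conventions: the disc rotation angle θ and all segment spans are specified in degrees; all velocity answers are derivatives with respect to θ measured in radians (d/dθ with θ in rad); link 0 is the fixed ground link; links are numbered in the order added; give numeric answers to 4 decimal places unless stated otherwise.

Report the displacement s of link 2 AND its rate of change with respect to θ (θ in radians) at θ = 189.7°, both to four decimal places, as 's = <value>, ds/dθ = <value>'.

segment 1 (0° to 107.7°, cycloidal, h = 17) is passed completely: s = 0.0000 + (17) = 17.0000
segment 2 (107.7° to 145.8°, simple-harmonic, h = 27) is passed completely: s = 17.0000 + (27) = 44.0000
θ = 189.7° falls in segment 3 (145.8° to 226°, cycloidal, h = -13): β = 189.7 − 145.8 = 43.9°, B = 80.2°; Δs = -13·(0.5474 − sin(2π·0.5474)/(2π)) = -7.7229; s = 44.0000 − 7.7229 = 36.2771
velocity in seg [145.8°–226°] (cycloidal), θ in radians: β = 43.9° = 0.7662 rad, B = 80.2° = 1.3998 rad; ds/dθ = (h/B)(1 − cos(2πβ/B)) = ((-13)/1.3998)(1 − cos(2π·0.5474)) = -18.166156 mm/rad

s = 36.2771, ds/dθ = -18.1662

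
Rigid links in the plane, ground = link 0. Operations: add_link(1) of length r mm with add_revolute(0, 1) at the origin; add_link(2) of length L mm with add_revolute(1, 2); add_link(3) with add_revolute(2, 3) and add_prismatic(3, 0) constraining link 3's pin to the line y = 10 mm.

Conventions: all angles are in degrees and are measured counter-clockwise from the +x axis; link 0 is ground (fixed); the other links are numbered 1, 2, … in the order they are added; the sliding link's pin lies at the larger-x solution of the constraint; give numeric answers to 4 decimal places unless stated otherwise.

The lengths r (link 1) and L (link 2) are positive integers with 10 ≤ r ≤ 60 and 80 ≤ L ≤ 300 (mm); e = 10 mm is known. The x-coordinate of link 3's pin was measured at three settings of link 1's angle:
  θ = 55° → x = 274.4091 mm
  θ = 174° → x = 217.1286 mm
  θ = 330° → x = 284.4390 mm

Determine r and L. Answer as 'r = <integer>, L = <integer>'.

constraint per measurement: (x − r cos θ)² + (r sin θ − e)² = L²
subtracting the θ₁ and θ₂ equations cancels the r² and L² terms:
r = (x₁² − x₂²) / (2[(x₁cos θ₁ + e sin θ₁) − (x₂cos θ₂ + e sin θ₂)]) = 37.0000 → r = 37
L² = (x₁ − r cos θ₁)² + (r sin θ₁ − e)² = 64515.9817 → L = 254.0000 → L = 254
check at θ₃=330°: x = 284.4390 (printed 284.4390) ✓

r = 37, L = 254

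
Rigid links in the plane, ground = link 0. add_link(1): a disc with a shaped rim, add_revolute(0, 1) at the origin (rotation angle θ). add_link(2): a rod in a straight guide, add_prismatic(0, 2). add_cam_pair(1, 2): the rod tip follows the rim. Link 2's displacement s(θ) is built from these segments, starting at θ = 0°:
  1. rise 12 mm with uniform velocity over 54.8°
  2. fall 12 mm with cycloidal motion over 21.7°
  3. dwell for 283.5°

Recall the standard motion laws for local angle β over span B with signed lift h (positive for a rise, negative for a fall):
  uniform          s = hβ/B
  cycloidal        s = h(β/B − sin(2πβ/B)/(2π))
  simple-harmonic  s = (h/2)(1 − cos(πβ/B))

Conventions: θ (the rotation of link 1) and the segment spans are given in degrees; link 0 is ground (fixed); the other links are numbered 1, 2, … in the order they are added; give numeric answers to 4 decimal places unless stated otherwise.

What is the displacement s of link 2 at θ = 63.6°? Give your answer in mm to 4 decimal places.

segment 1 (0° to 54.8°, uniform, h = 12) is passed completely: s = 0.0000 + (12) = 12.0000
θ = 63.6° falls in segment 2 (54.8° to 76.5°, cycloidal, h = -12): β = 63.6 − 54.8 = 8.8°, B = 21.7°; Δs = -12·(0.4055 − sin(2π·0.4055)/(2π)) = -3.7981; s = 12.0000 − 3.7981 = 8.2019

8.2019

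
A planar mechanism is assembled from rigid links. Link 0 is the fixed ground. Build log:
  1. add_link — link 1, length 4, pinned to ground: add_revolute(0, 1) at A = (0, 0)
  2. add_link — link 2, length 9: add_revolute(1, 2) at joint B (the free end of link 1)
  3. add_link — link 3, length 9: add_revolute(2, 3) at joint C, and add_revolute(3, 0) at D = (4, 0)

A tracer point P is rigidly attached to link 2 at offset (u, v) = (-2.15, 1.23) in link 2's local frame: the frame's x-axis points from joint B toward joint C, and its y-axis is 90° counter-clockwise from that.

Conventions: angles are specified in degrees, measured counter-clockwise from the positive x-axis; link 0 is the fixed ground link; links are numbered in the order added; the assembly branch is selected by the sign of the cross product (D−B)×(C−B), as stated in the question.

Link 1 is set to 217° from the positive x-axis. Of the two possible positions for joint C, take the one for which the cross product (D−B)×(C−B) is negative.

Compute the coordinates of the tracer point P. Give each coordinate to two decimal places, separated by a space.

A=(0,0), D=(4.00,0)
B = A + 4.00·(cos217°, sin217°) = (-3.1945, -2.4073)
|BD| = 7.5866
circle(B,9.00) ∩ circle(D,9.00): a=3.7933, h=8.1616
  candidates: C₊=(-2.1870,6.5362) cross=61.918; C₋=(2.9924,-8.9434) cross=-61.918
  branch - wants cross < 0 → take C=(2.9924,-8.9434) (cross=-61.918)
ex = (C−B)/|BC| = (0.6874,-0.7262); ey = (0.7262,0.6874)
P = B + -2.15·ex + 1.23·ey = (-3.7793,-0.0003)

-3.78 -0.00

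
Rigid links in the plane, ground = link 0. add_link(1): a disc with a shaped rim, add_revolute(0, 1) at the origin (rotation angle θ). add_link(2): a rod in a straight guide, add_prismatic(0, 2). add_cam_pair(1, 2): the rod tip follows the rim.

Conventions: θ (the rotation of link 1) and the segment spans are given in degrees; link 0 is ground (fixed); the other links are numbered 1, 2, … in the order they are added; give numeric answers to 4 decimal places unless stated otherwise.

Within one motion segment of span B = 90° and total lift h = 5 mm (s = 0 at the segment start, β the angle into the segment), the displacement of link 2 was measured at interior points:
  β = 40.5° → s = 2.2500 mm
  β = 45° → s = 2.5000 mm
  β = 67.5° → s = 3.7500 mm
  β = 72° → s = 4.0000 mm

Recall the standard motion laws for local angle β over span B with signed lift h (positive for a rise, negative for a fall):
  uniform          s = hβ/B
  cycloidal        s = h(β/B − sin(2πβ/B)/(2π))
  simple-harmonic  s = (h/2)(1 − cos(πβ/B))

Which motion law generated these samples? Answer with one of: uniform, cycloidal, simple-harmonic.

candidates at β/B = r: uniform s = h·r (linear in β); cycloidal s = h·(r − sin(2πr)/(2π)); simple-harmonic s = (h/2)(1 − cos(πr))
β=40.5°: printed 2.2500 | uniform 2.2500, cycloidal 2.0041, simple-harmonic 2.1089
β=45°: printed 2.5000 | uniform 2.5000, cycloidal 2.5000, simple-harmonic 2.5000
β=67.5°: printed 3.7500 | uniform 3.7500, cycloidal 4.5458, simple-harmonic 4.2678
β=72°: printed 4.0000 | uniform 4.0000, cycloidal 4.7568, simple-harmonic 4.5225
only one law matches every sample → uniform

uniform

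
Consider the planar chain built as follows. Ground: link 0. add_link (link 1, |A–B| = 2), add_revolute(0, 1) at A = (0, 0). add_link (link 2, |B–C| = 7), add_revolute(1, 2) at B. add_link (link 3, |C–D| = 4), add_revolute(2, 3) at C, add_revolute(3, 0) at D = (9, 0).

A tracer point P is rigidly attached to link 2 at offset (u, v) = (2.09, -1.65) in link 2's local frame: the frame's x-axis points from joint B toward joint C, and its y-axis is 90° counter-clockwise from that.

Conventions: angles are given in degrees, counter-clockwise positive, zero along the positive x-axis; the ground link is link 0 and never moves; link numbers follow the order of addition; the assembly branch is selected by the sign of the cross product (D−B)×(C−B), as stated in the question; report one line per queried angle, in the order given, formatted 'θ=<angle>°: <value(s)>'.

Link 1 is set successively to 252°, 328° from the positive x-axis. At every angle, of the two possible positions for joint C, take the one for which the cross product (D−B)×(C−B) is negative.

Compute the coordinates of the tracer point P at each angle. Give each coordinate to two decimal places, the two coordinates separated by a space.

A=(0,0), D=(9.00,0)
θ=252°: B = A + 2.00·(cos252°, sin252°) = (-0.6180, -1.9021)
θ=252°: |BD| = 9.8043
θ=252°: circle(B,7.00) ∩ circle(D,4.00): a=6.5851, h=2.3741
θ=252°:   candidates: C₊=(5.3813,1.7045) cross=23.277; C₋=(6.3025,-2.9536) cross=-23.277
θ=252°:   branch - wants cross < 0 → take C=(6.3025,-2.9536) (cross=-23.277)
θ=252°: ex = (C−B)/|BC| = (0.9887,-0.1502); ey = (0.1502,0.9887)
θ=252°: P = B + 2.09·ex + -1.65·ey = (1.2004,-3.8473)
θ=328°: B = A + 2.00·(cos328°, sin328°) = (1.6961, -1.0598)
θ=328°: |BD| = 7.3804
θ=328°: circle(B,7.00) ∩ circle(D,4.00): a=5.9259, h=3.7262
θ=328°:   candidates: C₊=(7.0254,3.4787) cross=27.501; C₋=(8.0956,-3.8964) cross=-27.501
θ=328°:   branch - wants cross < 0 → take C=(8.0956,-3.8964) (cross=-27.501)
θ=328°: ex = (C−B)/|BC| = (0.9142,-0.4052); ey = (0.4052,0.9142)
θ=328°: P = B + 2.09·ex + -1.65·ey = (2.9382,-3.4152)

θ=252°: 1.20 -3.85
θ=328°: 2.94 -3.42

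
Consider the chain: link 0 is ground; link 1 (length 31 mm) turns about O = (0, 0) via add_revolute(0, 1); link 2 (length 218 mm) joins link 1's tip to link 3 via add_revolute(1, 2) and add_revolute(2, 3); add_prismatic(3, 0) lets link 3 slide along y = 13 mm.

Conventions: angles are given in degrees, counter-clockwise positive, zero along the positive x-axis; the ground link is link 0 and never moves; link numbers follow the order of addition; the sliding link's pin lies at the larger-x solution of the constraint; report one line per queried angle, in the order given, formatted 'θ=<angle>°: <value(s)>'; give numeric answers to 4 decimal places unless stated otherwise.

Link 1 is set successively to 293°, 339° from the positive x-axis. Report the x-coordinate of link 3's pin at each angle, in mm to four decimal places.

geometry: r = 31 mm, L = 218 mm, e = 13 mm
θ=293°: crank pin P = (r cos θ, r sin θ) = (12.112665, -28.535650)
θ=293°: h = r sin θ − e = -28.535650 − 13 = -41.535650
θ=293°: x = r cos θ + √(L² − h²) = 12.112665 + 214.006518 = 226.119183
θ=339°: crank pin P = (r cos θ, r sin θ) = (28.940993, -11.109406)
θ=339°: h = r sin θ − e = -11.109406 − 13 = -24.109406
θ=339°: x = r cos θ + √(L² − h²) = 28.940993 + 216.662725 = 245.603718

θ=293°: 226.1192
θ=339°: 245.6037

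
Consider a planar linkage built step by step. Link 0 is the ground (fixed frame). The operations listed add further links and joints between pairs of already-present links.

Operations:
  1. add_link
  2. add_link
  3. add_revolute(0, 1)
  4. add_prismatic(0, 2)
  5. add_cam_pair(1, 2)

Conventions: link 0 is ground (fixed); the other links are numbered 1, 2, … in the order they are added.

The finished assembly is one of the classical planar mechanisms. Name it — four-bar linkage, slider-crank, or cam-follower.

links: 3 (incl. ground); joints: 1 revolute, 1 prismatic, 1 higher (cam) pair, forming one closed loop
3 links, revolute + prismatic + higher pair in one loop → cam-follower

cam-follower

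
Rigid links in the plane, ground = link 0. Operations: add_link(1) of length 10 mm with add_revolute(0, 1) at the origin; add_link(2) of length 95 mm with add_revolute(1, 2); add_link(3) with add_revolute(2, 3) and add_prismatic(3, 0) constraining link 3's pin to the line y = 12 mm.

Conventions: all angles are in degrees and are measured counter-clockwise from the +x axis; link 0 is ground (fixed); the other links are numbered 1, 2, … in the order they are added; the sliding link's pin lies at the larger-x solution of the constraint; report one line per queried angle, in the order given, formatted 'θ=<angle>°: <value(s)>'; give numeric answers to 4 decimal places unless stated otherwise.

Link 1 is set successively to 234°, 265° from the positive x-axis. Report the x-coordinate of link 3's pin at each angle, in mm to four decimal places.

geometry: r = 10 mm, L = 95 mm, e = 12 mm
θ=234°: crank pin P = (r cos θ, r sin θ) = (-5.877853, -8.090170)
θ=234°: h = r sin θ − e = -8.090170 − 12 = -20.090170
θ=234°: x = r cos θ + √(L² − h²) = -5.877853 + 92.851414 = 86.973561
θ=265°: crank pin P = (r cos θ, r sin θ) = (-0.871557, -9.961947)
θ=265°: h = r sin θ − e = -9.961947 − 12 = -21.961947
θ=265°: x = r cos θ + √(L² − h²) = -0.871557 + 92.426581 = 91.555024

θ=234°: 86.9736
θ=265°: 91.5550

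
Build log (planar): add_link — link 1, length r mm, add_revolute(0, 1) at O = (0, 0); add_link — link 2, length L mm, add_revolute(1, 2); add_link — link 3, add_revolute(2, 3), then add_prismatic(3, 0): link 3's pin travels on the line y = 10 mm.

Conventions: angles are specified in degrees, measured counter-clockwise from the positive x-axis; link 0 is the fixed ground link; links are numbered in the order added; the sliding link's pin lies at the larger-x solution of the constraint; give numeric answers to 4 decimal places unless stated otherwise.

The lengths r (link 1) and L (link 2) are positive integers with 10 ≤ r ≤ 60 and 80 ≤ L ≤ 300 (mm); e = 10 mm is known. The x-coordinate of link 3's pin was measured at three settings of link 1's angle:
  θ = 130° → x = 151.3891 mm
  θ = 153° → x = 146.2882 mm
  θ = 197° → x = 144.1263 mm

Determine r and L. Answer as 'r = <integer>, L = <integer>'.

constraint per measurement: (x − r cos θ)² + (r sin θ − e)² = L²
subtracting the θ₁ and θ₂ equations cancels the r² and L² terms:
r = (x₁² − x₂²) / (2[(x₁cos θ₁ + e sin θ₁) − (x₂cos θ₂ + e sin θ₂)]) = 20.9998 → r = 21
L² = (x₁ − r cos θ₁)² + (r sin θ₁ − e)² = 27224.9845 → L = 165.0000 → L = 165
check at θ₃=197°: x = 144.1263 (printed 144.1263) ✓

r = 21, L = 165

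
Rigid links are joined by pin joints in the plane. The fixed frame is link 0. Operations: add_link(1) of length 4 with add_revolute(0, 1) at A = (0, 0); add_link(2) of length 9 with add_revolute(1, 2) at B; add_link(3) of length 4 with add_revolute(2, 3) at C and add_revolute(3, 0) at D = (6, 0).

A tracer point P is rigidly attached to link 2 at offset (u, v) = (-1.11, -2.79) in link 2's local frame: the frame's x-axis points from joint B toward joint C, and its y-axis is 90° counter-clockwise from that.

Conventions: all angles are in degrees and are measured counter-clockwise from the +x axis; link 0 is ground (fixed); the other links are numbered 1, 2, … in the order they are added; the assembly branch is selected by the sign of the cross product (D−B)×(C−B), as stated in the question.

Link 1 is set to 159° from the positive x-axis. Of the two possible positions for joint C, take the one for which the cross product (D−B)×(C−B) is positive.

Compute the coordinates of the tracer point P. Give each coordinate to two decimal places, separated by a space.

A=(0,0), D=(6.00,0)
B = A + 4.00·(cos159°, sin159°) = (-3.7343, 1.4335)
|BD| = 9.8393
circle(B,9.00) ∩ circle(D,4.00): a=8.2227, h=3.6588
  candidates: C₊=(4.9337,3.8553) cross=36.000; C₋=(3.8676,-3.3842) cross=-36.000
  branch + wants cross > 0 → take C=(4.9337,3.8553) (cross=36.000)
ex = (C−B)/|BC| = (0.9631,0.2691); ey = (-0.2691,0.9631)
P = B + -1.11·ex + -2.79·ey = (-4.0526,-1.5523)

-4.05 -1.55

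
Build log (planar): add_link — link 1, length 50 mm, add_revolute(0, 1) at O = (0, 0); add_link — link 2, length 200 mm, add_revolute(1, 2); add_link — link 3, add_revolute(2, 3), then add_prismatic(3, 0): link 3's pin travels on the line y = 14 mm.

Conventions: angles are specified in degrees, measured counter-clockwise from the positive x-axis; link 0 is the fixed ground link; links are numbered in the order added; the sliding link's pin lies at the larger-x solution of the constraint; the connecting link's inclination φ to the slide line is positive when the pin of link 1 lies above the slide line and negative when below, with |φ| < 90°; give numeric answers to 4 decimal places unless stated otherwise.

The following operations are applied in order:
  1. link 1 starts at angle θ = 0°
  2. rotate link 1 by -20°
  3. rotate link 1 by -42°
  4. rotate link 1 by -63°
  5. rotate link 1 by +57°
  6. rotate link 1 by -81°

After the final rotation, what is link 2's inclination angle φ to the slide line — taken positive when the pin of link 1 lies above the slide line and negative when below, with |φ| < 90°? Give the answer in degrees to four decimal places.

geometry: r = 50 mm, L = 200 mm, e = 14 mm; θ starts at 0°
rotate link 1 by -20°: θ ← 0° -20° = -20°
rotate link 1 by -42°: θ ← -20° -42° = -62°
rotate link 1 by -63°: θ ← -62° -63° = -125°
rotate link 1 by +57°: θ ← -125° +57° = -68°
rotate link 1 by -81°: θ ← -68° -81° = -149°
h = r sin θ − e = -25.751904 − 14 = -39.751904
sin φ = h / L = -39.751904 / 200 = -0.19875952
φ = arcsin(-0.19875952) = -11.464428°

-11.4644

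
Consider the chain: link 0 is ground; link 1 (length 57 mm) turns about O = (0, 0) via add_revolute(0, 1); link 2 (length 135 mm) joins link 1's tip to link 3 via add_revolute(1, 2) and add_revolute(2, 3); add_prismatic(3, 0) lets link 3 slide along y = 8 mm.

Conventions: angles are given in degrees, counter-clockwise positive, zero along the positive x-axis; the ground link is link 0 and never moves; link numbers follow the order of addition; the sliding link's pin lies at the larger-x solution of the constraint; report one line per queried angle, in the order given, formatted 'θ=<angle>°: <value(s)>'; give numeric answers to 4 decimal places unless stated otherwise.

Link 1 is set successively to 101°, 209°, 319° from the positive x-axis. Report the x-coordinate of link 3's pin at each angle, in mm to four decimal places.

geometry: r = 57 mm, L = 135 mm, e = 8 mm
θ=101°: crank pin P = (r cos θ, r sin θ) = (-10.876113, 55.952749)
θ=101°: h = r sin θ − e = 55.952749 − 8 = 47.952749
θ=101°: x = r cos θ + √(L² − h²) = -10.876113 + 126.196410 = 115.320297
θ=209°: crank pin P = (r cos θ, r sin θ) = (-49.853323, -27.634148)
θ=209°: h = r sin θ − e = -27.634148 − 8 = -35.634148
θ=209°: x = r cos θ + √(L² − h²) = -49.853323 + 130.212163 = 80.358840
θ=319°: crank pin P = (r cos θ, r sin θ) = (43.018446, -37.395365)
θ=319°: h = r sin θ − e = -37.395365 − 8 = -45.395365
θ=319°: x = r cos θ + √(L² − h²) = 43.018446 + 127.138747 = 170.157193

θ=101°: 115.3203
θ=209°: 80.3588
θ=319°: 170.1572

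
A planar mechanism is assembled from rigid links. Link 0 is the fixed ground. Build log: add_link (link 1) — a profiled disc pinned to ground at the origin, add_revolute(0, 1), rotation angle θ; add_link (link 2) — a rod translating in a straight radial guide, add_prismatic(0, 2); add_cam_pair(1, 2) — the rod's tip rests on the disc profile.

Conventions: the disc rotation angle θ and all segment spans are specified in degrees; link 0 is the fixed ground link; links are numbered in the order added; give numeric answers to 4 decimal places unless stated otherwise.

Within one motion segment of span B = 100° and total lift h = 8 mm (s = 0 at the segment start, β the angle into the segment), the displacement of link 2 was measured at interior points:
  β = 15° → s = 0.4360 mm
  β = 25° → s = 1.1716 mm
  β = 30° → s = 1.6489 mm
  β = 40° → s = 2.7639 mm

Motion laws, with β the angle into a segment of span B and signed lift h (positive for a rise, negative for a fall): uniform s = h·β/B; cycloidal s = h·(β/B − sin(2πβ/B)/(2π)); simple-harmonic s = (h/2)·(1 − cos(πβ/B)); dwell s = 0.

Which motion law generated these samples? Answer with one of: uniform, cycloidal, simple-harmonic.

candidates at β/B = r: uniform s = h·r (linear in β); cycloidal s = h·(r − sin(2πr)/(2π)); simple-harmonic s = (h/2)(1 − cos(πr))
β=15°: printed 0.4360 | uniform 1.2000, cycloidal 0.1699, simple-harmonic 0.4360
β=25°: printed 1.1716 | uniform 2.0000, cycloidal 0.7268, simple-harmonic 1.1716
β=30°: printed 1.6489 | uniform 2.4000, cycloidal 1.1891, simple-harmonic 1.6489
β=40°: printed 2.7639 | uniform 3.2000, cycloidal 2.4516, simple-harmonic 2.7639
only one law matches every sample → simple-harmonic

simple-harmonic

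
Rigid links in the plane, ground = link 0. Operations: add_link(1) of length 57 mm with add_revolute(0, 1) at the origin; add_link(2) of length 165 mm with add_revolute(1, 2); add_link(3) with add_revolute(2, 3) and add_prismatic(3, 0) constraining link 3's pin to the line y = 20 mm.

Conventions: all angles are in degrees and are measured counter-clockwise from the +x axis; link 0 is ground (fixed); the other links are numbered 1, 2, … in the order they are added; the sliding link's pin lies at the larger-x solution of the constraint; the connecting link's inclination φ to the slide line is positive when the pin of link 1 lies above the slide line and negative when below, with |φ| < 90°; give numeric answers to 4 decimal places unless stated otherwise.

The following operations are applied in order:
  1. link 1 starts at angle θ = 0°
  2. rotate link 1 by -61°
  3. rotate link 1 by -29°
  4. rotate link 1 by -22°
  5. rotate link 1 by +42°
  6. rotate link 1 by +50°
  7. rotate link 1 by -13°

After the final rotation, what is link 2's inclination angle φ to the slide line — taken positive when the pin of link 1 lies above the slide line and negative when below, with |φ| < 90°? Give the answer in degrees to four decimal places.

geometry: r = 57 mm, L = 165 mm, e = 20 mm; θ starts at 0°
rotate link 1 by -61°: θ ← 0° -61° = -61°
rotate link 1 by -29°: θ ← -61° -29° = -90°
rotate link 1 by -22°: θ ← -90° -22° = -112°
rotate link 1 by +42°: θ ← -112° +42° = -70°
rotate link 1 by +50°: θ ← -70° +50° = -20°
rotate link 1 by -13°: θ ← -20° -13° = -33°
h = r sin θ − e = -31.044425 − 20 = -51.044425
sin φ = h / L = -51.044425 / 165 = -0.30936015
φ = arcsin(-0.30936015) = -18.020674°

-18.0207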